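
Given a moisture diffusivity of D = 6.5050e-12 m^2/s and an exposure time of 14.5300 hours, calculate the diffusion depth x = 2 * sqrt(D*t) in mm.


t = 14.5300 hr * 3600 = 52308.0000 s
D * t = 6.5050e-12 * 52308.0000 = 3.4026e-07
x = 2 * sqrt(D*t) = 2 * sqrt(3.4026e-07) = 0.00116664 m = 1.1666 mm


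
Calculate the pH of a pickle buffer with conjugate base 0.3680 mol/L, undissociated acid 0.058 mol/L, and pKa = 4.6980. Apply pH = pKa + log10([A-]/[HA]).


ratio = [A-] / [HA] = 0.3680 / 0.058 = 6.3448
log10(ratio) = 0.8024
pH = pKa + log10(ratio) = 4.6980 + 0.8024 = 5.5004


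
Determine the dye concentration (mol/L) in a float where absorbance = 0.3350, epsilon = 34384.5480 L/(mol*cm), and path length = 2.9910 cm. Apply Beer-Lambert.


Formula: c = A / (epsilon * l)
Substituting: c = 0.3350 / (34384.5480 * 2.9910)
Result: 3.2574e-06 mol/L


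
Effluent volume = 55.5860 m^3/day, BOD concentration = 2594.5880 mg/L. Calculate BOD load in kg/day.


Formula: BOD_load = volume * conc / 1000
Substituting: BOD_load = 55.5860 * 2594.5880 / 1000
Result: 144.2228 kg/day


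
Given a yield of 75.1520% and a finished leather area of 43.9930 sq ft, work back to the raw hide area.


Formula: raw = finished * 100 / yield
Substituting: raw = 43.9930 * 100 / 75.1520
Result: 58.5387 sq ft


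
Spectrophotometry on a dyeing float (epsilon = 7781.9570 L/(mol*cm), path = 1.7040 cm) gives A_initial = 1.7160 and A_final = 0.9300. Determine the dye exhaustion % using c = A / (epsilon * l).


c_initial = A_i / (epsilon * l) = 1.7160 / (7781.9570 * 1.7040) = 1.2941e-04 mol/L
c_final = A_f / (epsilon * l) = 0.9300 / (7781.9570 * 1.7040) = 7.0133e-05 mol/L
Exhaustion = (c_initial - c_final) / c_initial * 100 = (1.2941e-04 - 7.0133e-05) / 1.2941e-04 * 100 = 45.8042 %


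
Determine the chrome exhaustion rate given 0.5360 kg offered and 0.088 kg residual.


Formula: Uptake = (offered - residual) / offered * 100
Substituting: Uptake = (0.5360 - 0.088) / 0.5360 * 100
Result: 83.5821 %


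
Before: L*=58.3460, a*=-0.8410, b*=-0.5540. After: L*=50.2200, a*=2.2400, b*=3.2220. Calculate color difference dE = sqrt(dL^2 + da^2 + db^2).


dL = -8.1260, da = 3.0810, db = 3.7760
dE = sqrt((-8.1260)^2 + 3.0810^2 + 3.7760^2) = 9.4754


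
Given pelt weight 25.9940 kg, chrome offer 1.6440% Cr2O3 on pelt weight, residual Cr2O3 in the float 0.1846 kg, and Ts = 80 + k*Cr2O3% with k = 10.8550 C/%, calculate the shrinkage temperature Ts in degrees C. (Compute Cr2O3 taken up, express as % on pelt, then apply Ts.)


Offered = pelt * offer_pct / 100 = 25.9940 * 1.6440 / 100 = 0.4273 kg
Uptake = offered - residual = 0.4273 - 0.1846 = 0.2427 kg
Cr2O3% on pelt = uptake / pelt * 100 = 0.2427 / 25.9940 * 100 = 0.9338 %
Ts = 80 + k * Cr2O3% = 80 + 10.8550 * 0.9338 = 90.1368 C


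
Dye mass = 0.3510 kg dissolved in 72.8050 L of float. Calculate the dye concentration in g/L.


Formula: Conc = dye_mass(kg) / volume(L) * 1000
Substituting: Conc = 0.3510 / 72.8050 * 1000
Result: 4.8211 g/L


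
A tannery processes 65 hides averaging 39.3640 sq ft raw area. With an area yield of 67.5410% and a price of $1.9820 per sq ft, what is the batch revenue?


Raw_total = N * avg_area = 65 * 39.3640 = 2558.6600 sq ft
Finished = Raw_total * yield / 100 = 2558.6600 * 67.5410 / 100 = 1728.1446 sq ft
Value = Finished * price = 1728.1446 * 1.9820 = 3425.1825 $


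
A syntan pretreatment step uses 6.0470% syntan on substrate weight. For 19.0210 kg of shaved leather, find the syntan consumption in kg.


Formula: Syntan = substrate * pct / 100
Substituting: Syntan = 19.0210 * 6.0470 / 100
Result: 1.1502 kg


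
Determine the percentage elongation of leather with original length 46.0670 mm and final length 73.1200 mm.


Formula: Elongation = (Lf - L0) / L0 * 100
Substituting: Elongation = (73.1200 - 46.0670) / 46.0670 * 100
Result: 58.7253 %


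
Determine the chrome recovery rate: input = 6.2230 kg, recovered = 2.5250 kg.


Formula: Recovery = recovered / input * 100
Substituting: Recovery = 2.5250 / 6.2230 * 100
Result: 40.5753 %


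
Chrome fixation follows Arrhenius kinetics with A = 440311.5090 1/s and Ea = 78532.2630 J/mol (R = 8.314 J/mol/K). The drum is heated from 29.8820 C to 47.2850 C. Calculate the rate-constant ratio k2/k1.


T1 = 29.8820 + 273.15 = 303.0320 K; T2 = 47.2850 + 273.15 = 320.4350 K
k1 = A * exp(-Ea/(R*T1)) = 440311.5090 * exp(-78532.2630/(8.314*303.0320)) = 1.2776e-08 1/s
k2 = A * exp(-Ea/(R*T2)) = 440311.5090 * exp(-78532.2630/(8.314*320.4350)) = 6.9442e-08 1/s
k2/k1 = 6.9442e-08 / 1.2776e-08 = 5.4353


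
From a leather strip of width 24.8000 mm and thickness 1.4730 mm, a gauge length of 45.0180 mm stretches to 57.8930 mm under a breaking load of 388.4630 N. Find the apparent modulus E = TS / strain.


TS = F / (w * t) = 388.4630 / (24.8000 * 1.4730) = 10.6340 N/mm^2
strain = (Lf - L0) / L0 = (57.8930 - 45.0180) / 45.0180 = 0.2860
E = TS / strain = 10.6340 / 0.2860 = 37.1821 N/mm^2


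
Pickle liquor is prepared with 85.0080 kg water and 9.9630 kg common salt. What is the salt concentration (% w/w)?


Formula: Conc = salt / (water + salt) * 100
Substituting: Conc = 9.9630 / (85.0080 + 9.9630) * 100
Result: 10.4906 %


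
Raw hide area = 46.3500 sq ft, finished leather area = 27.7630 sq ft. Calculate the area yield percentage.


Formula: Yield = finished / raw * 100
Substituting: Yield = 27.7630 / 46.3500 * 100
Result: 59.8986 %


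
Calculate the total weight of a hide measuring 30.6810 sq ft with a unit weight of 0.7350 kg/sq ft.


Formula: Weight = area * weight_per_sqft
Substituting: Weight = 30.6810 * 0.7350
Result: 22.5505 kg


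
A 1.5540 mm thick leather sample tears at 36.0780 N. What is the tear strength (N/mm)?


Formula: Tear strength = force / thickness
Substituting: Tear strength = 36.0780 / 1.5540
Result: 23.2162 N/mm


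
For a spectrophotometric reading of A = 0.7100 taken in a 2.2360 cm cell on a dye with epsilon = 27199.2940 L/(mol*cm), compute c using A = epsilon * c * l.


Formula: c = A / (epsilon * l)
Substituting: c = 0.7100 / (27199.2940 * 2.2360)
Result: 1.1674e-05 mol/L


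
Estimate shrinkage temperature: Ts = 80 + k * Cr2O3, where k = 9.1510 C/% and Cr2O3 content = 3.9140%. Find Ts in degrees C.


Formula: Ts = 80 + k * Cr2O3
Substituting: Ts = 80 + 9.1510 * 3.9140
Result: 115.8170 C


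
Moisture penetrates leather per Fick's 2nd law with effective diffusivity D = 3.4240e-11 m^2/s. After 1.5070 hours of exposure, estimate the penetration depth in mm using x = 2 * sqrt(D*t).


t = 1.5070 hr * 3600 = 5425.2000 s
D * t = 3.4240e-11 * 5425.2000 = 1.8576e-07
x = 2 * sqrt(D*t) = 2 * sqrt(1.8576e-07) = 8.6200e-04 m = 0.8620 mm


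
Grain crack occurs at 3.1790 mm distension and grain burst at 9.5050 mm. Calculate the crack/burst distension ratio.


Formula: Ratio = crack / burst
Substituting: Ratio = 3.1790 / 9.5050
Result: 0.3345


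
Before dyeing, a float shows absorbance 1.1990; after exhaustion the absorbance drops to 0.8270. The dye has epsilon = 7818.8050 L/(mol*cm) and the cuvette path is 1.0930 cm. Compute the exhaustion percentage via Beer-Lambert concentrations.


c_initial = A_i / (epsilon * l) = 1.1990 / (7818.8050 * 1.0930) = 1.4030e-04 mol/L
c_final = A_f / (epsilon * l) = 0.8270 / (7818.8050 * 1.0930) = 9.6771e-05 mol/L
Exhaustion = (c_initial - c_final) / c_initial * 100 = (1.4030e-04 - 9.6771e-05) / 1.4030e-04 * 100 = 31.0259 %


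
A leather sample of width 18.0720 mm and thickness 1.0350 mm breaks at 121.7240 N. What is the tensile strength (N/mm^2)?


Formula: TS = force / (width * thickness)
Substituting: TS = 121.7240 / (18.0720 * 1.0350)
Result: 6.5077 N/mm^2


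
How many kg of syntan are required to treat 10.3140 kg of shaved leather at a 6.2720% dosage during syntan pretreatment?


Formula: Syntan = substrate * pct / 100
Substituting: Syntan = 10.3140 * 6.2720 / 100
Result: 0.6469 kg


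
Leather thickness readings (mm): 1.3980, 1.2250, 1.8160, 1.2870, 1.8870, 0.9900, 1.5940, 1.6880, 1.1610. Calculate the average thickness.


Formula: Average = sum / n
Substituting: Average = 13.0460 / 9
Result: 1.4496 mm


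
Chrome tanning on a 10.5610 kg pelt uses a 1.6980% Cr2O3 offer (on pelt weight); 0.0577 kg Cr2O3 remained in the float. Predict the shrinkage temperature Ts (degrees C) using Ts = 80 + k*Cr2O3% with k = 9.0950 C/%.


Offered = pelt * offer_pct / 100 = 10.5610 * 1.6980 / 100 = 0.1793 kg
Uptake = offered - residual = 0.1793 - 0.0577 = 0.1216 kg
Cr2O3% on pelt = uptake / pelt * 100 = 0.1216 / 10.5610 * 100 = 1.1517 %
Ts = 80 + k * Cr2O3% = 80 + 9.0950 * 1.1517 = 90.4743 C


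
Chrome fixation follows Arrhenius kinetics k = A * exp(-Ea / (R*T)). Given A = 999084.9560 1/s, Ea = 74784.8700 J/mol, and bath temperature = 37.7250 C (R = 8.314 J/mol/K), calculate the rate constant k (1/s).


T_K = T_C + 273.15 = 37.7250 + 273.15 = 310.8750 K
exponent = -Ea / (R * T_K) = -74784.8700 / (8.314 * 310.8750) = -28.9346
k = A * exp(exponent) = 999084.9560 * exp(-28.9346) = 2.7130e-07 1/s


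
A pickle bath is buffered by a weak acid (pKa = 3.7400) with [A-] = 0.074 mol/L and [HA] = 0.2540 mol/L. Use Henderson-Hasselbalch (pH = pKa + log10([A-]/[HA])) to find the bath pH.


ratio = [A-] / [HA] = 0.074 / 0.2540 = 0.2913
log10(ratio) = -0.5356
pH = pKa + log10(ratio) = 3.7400 - 0.5356 = 3.2044


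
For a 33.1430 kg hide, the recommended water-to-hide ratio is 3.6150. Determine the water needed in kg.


Formula: Water = hide_weight * ratio
Substituting: Water = 33.1430 * 3.6150
Result: 119.8119 kg


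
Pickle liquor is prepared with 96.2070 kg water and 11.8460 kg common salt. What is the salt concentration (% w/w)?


Formula: Conc = salt / (water + salt) * 100
Substituting: Conc = 11.8460 / (96.2070 + 11.8460) * 100
Result: 10.9631 %


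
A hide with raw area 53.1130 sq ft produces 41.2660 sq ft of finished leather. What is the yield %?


Formula: Yield = finished / raw * 100
Substituting: Yield = 41.2660 / 53.1130 * 100
Result: 77.6947 %


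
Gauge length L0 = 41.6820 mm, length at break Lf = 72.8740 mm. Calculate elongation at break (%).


Formula: Elongation = (Lf - L0) / L0 * 100
Substituting: Elongation = (72.8740 - 41.6820) / 41.6820 * 100
Result: 74.8333 %


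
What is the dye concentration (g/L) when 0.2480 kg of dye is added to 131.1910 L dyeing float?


Formula: Conc = dye_mass(kg) / volume(L) * 1000
Substituting: Conc = 0.2480 / 131.1910 * 1000
Result: 1.8904 g/L


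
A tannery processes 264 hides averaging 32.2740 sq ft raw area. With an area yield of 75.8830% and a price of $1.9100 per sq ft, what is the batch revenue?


Raw_total = N * avg_area = 264 * 32.2740 = 8520.3360 sq ft
Finished = Raw_total * yield / 100 = 8520.3360 * 75.8830 / 100 = 6465.4866 sq ft
Value = Finished * price = 6465.4866 * 1.9100 = 12349.0793 $


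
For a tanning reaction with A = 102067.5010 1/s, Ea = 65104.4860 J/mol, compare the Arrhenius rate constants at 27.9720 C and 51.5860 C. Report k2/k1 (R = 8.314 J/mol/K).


T1 = 27.9720 + 273.15 = 301.1220 K; T2 = 51.5860 + 273.15 = 324.7360 K
k1 = A * exp(-Ea/(R*T1)) = 102067.5010 * exp(-65104.4860/(8.314*301.1220)) = 5.1882e-07 1/s
k2 = A * exp(-Ea/(R*T2)) = 102067.5010 * exp(-65104.4860/(8.314*324.7360)) = 3.4378e-06 1/s
k2/k1 = 3.4378e-06 / 5.1882e-07 = 6.6262


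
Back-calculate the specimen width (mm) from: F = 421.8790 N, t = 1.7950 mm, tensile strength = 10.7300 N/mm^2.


Formula: w = F / (TS * t)
Substituting: w = 421.8790 / (10.7300 * 1.7950)
Result: 21.9040 mm


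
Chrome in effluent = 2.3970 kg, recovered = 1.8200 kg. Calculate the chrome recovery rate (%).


Formula: Recovery = recovered / input * 100
Substituting: Recovery = 1.8200 / 2.3970 * 100
Result: 75.9282 %


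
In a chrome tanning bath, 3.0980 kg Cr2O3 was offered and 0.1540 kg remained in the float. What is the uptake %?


Formula: Uptake = (offered - residual) / offered * 100
Substituting: Uptake = (3.0980 - 0.1540) / 3.0980 * 100
Result: 95.0291 %


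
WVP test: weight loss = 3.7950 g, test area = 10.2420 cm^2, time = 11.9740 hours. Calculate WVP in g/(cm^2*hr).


Formula: WVP = loss / (area * time)
Substituting: WVP = 3.7950 / (10.2420 * 11.9740)
Result: 0.0309448 g/(cm^2*hr)


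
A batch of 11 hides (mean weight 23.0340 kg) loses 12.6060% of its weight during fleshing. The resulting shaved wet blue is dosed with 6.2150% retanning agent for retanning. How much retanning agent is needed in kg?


Total_raw = N * avg_wt = 11 * 23.0340 = 253.3740 kg
Substrate = Total_raw * (1 - loss/100) = 253.3740 * (1 - 12.6060/100) = 221.4337 kg
Retan = Substrate * pct / 100 = 221.4337 * 6.2150 / 100 = 13.7621 kg


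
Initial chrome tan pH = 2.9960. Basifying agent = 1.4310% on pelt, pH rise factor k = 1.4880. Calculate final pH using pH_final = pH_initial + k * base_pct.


Formula: pH_final = pH_initial + k * base_pct
Substituting: pH_final = 2.9960 + 1.4880 * 1.4310
Result: 5.1253


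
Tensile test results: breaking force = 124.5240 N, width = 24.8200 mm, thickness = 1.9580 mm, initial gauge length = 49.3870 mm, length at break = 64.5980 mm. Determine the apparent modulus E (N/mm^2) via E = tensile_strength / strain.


TS = F / (w * t) = 124.5240 / (24.8200 * 1.9580) = 2.5624 N/mm^2
strain = (Lf - L0) / L0 = (64.5980 - 49.3870) / 49.3870 = 0.3080
E = TS / strain = 2.5624 / 0.3080 = 8.3194 N/mm^2


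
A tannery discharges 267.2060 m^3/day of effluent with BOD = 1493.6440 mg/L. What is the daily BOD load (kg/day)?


Formula: BOD_load = volume * conc / 1000
Substituting: BOD_load = 267.2060 * 1493.6440 / 1000
Result: 399.1106 kg/day


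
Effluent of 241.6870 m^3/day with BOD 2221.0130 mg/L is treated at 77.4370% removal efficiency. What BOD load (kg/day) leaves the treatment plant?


Load_in = volume * conc / 1000 = 241.6870 * 2221.0130 / 1000 = 536.7900 kg/day
Removed = Load_in * eff / 100 = 536.7900 * 77.4370 / 100 = 415.6740 kg/day
Load_out = Load_in - Removed = 536.7900 - 415.6740 = 121.1159 kg/day


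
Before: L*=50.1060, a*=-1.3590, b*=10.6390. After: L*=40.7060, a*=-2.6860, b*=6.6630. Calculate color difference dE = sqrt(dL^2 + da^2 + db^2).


dL = -9.4000, da = -1.3270, db = -3.9760
dE = sqrt((-9.4000)^2 + (-1.3270)^2 + (-3.9760)^2) = 10.2922


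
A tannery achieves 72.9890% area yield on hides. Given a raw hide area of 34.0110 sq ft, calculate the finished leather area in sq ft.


Formula: finished = raw * yield / 100
Substituting: finished = 34.0110 * 72.9890 / 100
Result: 24.8243 sq ft


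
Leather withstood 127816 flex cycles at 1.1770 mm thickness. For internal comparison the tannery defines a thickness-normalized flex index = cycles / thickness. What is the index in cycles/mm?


Formula: Index = cycles / thickness
Substituting: Index = 127816 / 1.1770
Result: 108594.7324 cycles/mm


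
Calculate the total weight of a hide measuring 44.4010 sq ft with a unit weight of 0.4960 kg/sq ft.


Formula: Weight = area * weight_per_sqft
Substituting: Weight = 44.4010 * 0.4960
Result: 22.0229 kg


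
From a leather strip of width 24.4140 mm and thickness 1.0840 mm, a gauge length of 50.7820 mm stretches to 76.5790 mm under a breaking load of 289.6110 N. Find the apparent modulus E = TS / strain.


TS = F / (w * t) = 289.6110 / (24.4140 * 1.0840) = 10.9433 N/mm^2
strain = (Lf - L0) / L0 = (76.5790 - 50.7820) / 50.7820 = 0.5080
E = TS / strain = 10.9433 / 0.5080 = 21.5421 N/mm^2


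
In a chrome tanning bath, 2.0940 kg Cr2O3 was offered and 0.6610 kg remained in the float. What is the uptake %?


Formula: Uptake = (offered - residual) / offered * 100
Substituting: Uptake = (2.0940 - 0.6610) / 2.0940 * 100
Result: 68.4336 %


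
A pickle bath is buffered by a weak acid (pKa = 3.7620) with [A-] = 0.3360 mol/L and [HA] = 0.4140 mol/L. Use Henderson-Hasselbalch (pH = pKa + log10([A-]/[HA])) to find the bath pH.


ratio = [A-] / [HA] = 0.3360 / 0.4140 = 0.8116
log10(ratio) = -0.0906611
pH = pKa + log10(ratio) = 3.7620 - 0.0906611 = 3.6713


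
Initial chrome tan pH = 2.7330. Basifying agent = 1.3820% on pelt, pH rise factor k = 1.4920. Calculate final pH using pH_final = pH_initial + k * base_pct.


Formula: pH_final = pH_initial + k * base_pct
Substituting: pH_final = 2.7330 + 1.4920 * 1.3820
Result: 4.7949


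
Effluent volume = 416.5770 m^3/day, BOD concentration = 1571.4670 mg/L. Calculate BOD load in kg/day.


Formula: BOD_load = volume * conc / 1000
Substituting: BOD_load = 416.5770 * 1571.4670 / 1000
Result: 654.6370 kg/day


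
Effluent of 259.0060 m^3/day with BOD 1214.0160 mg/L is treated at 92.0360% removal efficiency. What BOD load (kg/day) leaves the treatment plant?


Load_in = volume * conc / 1000 = 259.0060 * 1214.0160 / 1000 = 314.4374 kg/day
Removed = Load_in * eff / 100 = 314.4374 * 92.0360 / 100 = 289.3956 kg/day
Load_out = Load_in - Removed = 314.4374 - 289.3956 = 25.0418 kg/day


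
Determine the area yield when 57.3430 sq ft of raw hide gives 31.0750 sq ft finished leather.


Formula: Yield = finished / raw * 100
Substituting: Yield = 31.0750 / 57.3430 * 100
Result: 54.1914 %


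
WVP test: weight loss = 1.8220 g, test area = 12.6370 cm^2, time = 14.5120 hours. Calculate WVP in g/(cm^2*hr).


Formula: WVP = loss / (area * time)
Substituting: WVP = 1.8220 / (12.6370 * 14.5120)
Result: 0.00993521 g/(cm^2*hr)


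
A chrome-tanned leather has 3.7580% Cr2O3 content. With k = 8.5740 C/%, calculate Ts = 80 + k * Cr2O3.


Formula: Ts = 80 + k * Cr2O3
Substituting: Ts = 80 + 8.5740 * 3.7580
Result: 112.2211 C


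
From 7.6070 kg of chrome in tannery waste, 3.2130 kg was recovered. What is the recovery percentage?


Formula: Recovery = recovered / input * 100
Substituting: Recovery = 3.2130 / 7.6070 * 100
Result: 42.2374 %


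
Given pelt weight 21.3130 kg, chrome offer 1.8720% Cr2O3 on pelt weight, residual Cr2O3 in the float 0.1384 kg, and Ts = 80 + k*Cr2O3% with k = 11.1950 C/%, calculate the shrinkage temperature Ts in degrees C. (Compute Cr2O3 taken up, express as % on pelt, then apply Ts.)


Offered = pelt * offer_pct / 100 = 21.3130 * 1.8720 / 100 = 0.3990 kg
Uptake = offered - residual = 0.3990 - 0.1384 = 0.2606 kg
Cr2O3% on pelt = uptake / pelt * 100 = 0.2606 / 21.3130 * 100 = 1.2226 %
Ts = 80 + k * Cr2O3% = 80 + 11.1950 * 1.2226 = 93.6874 C


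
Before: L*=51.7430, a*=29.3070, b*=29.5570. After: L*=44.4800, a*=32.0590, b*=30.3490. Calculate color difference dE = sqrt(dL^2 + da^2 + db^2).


dL = -7.2630, da = 2.7520, db = 0.7920
dE = sqrt((-7.2630)^2 + 2.7520^2 + 0.7920^2) = 7.8072


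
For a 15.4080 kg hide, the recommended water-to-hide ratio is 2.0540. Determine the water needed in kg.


Formula: Water = hide_weight * ratio
Substituting: Water = 15.4080 * 2.0540
Result: 31.6480 kg


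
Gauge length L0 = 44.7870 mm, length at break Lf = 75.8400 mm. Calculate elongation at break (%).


Formula: Elongation = (Lf - L0) / L0 * 100
Substituting: Elongation = (75.8400 - 44.7870) / 44.7870 * 100
Result: 69.3349 %


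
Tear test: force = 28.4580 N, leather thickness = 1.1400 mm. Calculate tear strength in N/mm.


Formula: Tear strength = force / thickness
Substituting: Tear strength = 28.4580 / 1.1400
Result: 24.9632 N/mm


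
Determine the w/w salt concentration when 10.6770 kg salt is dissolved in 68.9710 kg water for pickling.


Formula: Conc = salt / (water + salt) * 100
Substituting: Conc = 10.6770 / (68.9710 + 10.6770) * 100
Result: 13.4052 %


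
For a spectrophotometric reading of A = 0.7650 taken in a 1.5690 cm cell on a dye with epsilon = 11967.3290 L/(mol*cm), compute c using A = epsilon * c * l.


Formula: c = A / (epsilon * l)
Substituting: c = 0.7650 / (11967.3290 * 1.5690)
Result: 4.0742e-05 mol/L


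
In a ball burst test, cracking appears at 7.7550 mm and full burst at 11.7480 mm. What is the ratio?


Formula: Ratio = crack / burst
Substituting: Ratio = 7.7550 / 11.7480
Result: 0.6601


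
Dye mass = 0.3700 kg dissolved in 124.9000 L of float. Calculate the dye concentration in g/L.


Formula: Conc = dye_mass(kg) / volume(L) * 1000
Substituting: Conc = 0.3700 / 124.9000 * 1000
Result: 2.9624 g/L


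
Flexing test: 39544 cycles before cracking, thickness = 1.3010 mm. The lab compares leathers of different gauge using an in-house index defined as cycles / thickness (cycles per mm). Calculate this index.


Formula: Index = cycles / thickness
Substituting: Index = 39544 / 1.3010
Result: 30395.0807 cycles/mm


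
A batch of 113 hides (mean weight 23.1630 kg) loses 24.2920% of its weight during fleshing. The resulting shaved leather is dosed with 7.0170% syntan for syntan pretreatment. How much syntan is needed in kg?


Total_raw = N * avg_wt = 113 * 23.1630 = 2617.4190 kg
Substrate = Total_raw * (1 - loss/100) = 2617.4190 * (1 - 24.2920/100) = 1981.5956 kg
Syntan = Substrate * pct / 100 = 1981.5956 * 7.0170 / 100 = 139.0486 kg


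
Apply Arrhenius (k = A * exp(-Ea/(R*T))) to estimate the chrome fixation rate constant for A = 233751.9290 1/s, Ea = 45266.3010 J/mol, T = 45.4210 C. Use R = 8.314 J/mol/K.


T_K = T_C + 273.15 = 45.4210 + 273.15 = 318.5710 K
exponent = -Ea / (R * T_K) = -45266.3010 / (8.314 * 318.5710) = -17.0907
k = A * exp(exponent) = 233751.9290 * exp(-17.0907) = 0.00883848 1/s


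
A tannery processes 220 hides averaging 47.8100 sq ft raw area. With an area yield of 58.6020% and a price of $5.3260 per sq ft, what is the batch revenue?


Raw_total = N * avg_area = 220 * 47.8100 = 10518.2000 sq ft
Finished = Raw_total * yield / 100 = 10518.2000 * 58.6020 / 100 = 6163.8756 sq ft
Value = Finished * price = 6163.8756 * 5.3260 = 32828.8013 $


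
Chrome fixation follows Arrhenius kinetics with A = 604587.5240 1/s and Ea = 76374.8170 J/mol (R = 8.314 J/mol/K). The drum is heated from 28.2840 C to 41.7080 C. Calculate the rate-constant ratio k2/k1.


T1 = 28.2840 + 273.15 = 301.4340 K; T2 = 41.7080 + 273.15 = 314.8580 K
k1 = A * exp(-Ea/(R*T1)) = 604587.5240 * exp(-76374.8170/(8.314*301.4340)) = 3.5173e-08 1/s
k2 = A * exp(-Ea/(R*T2)) = 604587.5240 * exp(-76374.8170/(8.314*314.8580)) = 1.2897e-07 1/s
k2/k1 = 1.2897e-07 / 3.5173e-08 = 3.6668


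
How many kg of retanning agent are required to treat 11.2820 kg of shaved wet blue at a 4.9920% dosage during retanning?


Formula: Retan = substrate * pct / 100
Substituting: Retan = 11.2820 * 4.9920 / 100
Result: 0.5632 kg


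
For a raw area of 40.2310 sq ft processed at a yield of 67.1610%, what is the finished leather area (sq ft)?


Formula: finished = raw * yield / 100
Substituting: finished = 40.2310 * 67.1610 / 100
Result: 27.0195 sq ft


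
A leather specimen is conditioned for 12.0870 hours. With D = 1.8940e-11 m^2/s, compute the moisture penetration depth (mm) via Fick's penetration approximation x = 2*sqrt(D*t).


t = 12.0870 hr * 3600 = 43513.2000 s
D * t = 1.8940e-11 * 43513.2000 = 8.2414e-07
x = 2 * sqrt(D*t) = 2 * sqrt(8.2414e-07) = 0.00181564 m = 1.8156 mm


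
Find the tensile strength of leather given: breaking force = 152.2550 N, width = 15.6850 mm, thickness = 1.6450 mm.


Formula: TS = force / (width * thickness)
Substituting: TS = 152.2550 / (15.6850 * 1.6450)
Result: 5.9009 N/mm^2


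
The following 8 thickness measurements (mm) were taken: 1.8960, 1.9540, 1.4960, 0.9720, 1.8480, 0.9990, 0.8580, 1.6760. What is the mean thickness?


Formula: Average = sum / n
Substituting: Average = 11.6990 / 8
Result: 1.4624 mm


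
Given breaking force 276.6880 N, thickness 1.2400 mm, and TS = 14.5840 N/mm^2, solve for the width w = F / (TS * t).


Formula: w = F / (TS * t)
Substituting: w = 276.6880 / (14.5840 * 1.2400)
Result: 15.3000 mm


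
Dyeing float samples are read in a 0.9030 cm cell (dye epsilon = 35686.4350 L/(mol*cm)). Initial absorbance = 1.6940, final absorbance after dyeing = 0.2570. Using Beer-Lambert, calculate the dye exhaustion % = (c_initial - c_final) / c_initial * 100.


c_initial = A_i / (epsilon * l) = 1.6940 / (35686.4350 * 0.9030) = 5.2568e-05 mol/L
c_final = A_f / (epsilon * l) = 0.2570 / (35686.4350 * 0.9030) = 7.9752e-06 mol/L
Exhaustion = (c_initial - c_final) / c_initial * 100 = (5.2568e-05 - 7.9752e-06) / 5.2568e-05 * 100 = 84.8288 %


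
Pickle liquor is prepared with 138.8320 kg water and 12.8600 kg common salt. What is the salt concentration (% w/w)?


Formula: Conc = salt / (water + salt) * 100
Substituting: Conc = 12.8600 / (138.8320 + 12.8600) * 100
Result: 8.4777 %


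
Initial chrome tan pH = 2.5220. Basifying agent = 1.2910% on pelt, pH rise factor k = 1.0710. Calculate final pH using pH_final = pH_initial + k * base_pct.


Formula: pH_final = pH_initial + k * base_pct
Substituting: pH_final = 2.5220 + 1.0710 * 1.2910
Result: 3.9047


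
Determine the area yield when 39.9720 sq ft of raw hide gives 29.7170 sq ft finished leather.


Formula: Yield = finished / raw * 100
Substituting: Yield = 29.7170 / 39.9720 * 100
Result: 74.3445 %


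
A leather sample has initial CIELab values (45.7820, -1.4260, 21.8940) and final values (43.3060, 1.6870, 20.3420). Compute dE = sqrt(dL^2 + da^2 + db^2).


dL = -2.4760, da = 3.1130, db = -1.5520
dE = sqrt((-2.4760)^2 + 3.1130^2 + (-1.5520)^2) = 4.2697


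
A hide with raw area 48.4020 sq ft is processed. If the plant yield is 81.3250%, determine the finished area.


Formula: finished = raw * yield / 100
Substituting: finished = 48.4020 * 81.3250 / 100
Result: 39.3629 sq ft


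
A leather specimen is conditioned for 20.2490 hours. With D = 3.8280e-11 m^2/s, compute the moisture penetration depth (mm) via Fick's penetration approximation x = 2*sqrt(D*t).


t = 20.2490 hr * 3600 = 72896.4000 s
D * t = 3.8280e-11 * 72896.4000 = 2.7905e-06
x = 2 * sqrt(D*t) = 2 * sqrt(2.7905e-06) = 0.00334094 m = 3.3409 mm


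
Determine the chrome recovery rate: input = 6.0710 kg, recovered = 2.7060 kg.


Formula: Recovery = recovered / input * 100
Substituting: Recovery = 2.7060 / 6.0710 * 100
Result: 44.5726 %


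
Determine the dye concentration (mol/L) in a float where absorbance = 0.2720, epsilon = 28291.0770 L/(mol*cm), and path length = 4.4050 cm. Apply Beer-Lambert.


Formula: c = A / (epsilon * l)
Substituting: c = 0.2720 / (28291.0770 * 4.4050)
Result: 2.1826e-06 mol/L


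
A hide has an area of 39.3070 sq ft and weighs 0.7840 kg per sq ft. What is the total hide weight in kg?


Formula: Weight = area * weight_per_sqft
Substituting: Weight = 39.3070 * 0.7840
Result: 30.8167 kg


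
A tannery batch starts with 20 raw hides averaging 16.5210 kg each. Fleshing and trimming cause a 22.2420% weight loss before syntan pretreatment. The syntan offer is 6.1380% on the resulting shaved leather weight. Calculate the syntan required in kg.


Total_raw = N * avg_wt = 20 * 16.5210 = 330.4200 kg
Substrate = Total_raw * (1 - loss/100) = 330.4200 * (1 - 22.2420/100) = 256.9280 kg
Syntan = Substrate * pct / 100 = 256.9280 * 6.1380 / 100 = 15.7702 kg


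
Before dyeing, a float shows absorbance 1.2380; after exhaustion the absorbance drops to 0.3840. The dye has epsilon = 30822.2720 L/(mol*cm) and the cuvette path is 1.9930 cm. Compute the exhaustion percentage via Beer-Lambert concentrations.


c_initial = A_i / (epsilon * l) = 1.2380 / (30822.2720 * 1.9930) = 2.0153e-05 mol/L
c_final = A_f / (epsilon * l) = 0.3840 / (30822.2720 * 1.9930) = 6.2511e-06 mol/L
Exhaustion = (c_initial - c_final) / c_initial * 100 = (2.0153e-05 - 6.2511e-06) / 2.0153e-05 * 100 = 68.9822 %


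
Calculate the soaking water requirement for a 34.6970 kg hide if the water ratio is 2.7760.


Formula: Water = hide_weight * ratio
Substituting: Water = 34.6970 * 2.7760
Result: 96.3189 kg


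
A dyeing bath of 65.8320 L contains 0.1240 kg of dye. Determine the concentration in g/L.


Formula: Conc = dye_mass(kg) / volume(L) * 1000
Substituting: Conc = 0.1240 / 65.8320 * 1000
Result: 1.8836 g/L


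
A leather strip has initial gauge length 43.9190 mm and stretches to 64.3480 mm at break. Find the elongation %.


Formula: Elongation = (Lf - L0) / L0 * 100
Substituting: Elongation = (64.3480 - 43.9190) / 43.9190 * 100
Result: 46.5152 %


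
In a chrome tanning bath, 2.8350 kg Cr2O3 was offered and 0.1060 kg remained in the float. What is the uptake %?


Formula: Uptake = (offered - residual) / offered * 100
Substituting: Uptake = (2.8350 - 0.1060) / 2.8350 * 100
Result: 96.2610 %


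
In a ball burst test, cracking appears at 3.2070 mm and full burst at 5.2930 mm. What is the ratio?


Formula: Ratio = crack / burst
Substituting: Ratio = 3.2070 / 5.2930
Result: 0.6059


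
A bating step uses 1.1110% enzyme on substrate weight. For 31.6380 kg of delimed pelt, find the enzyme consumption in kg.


Formula: Enzyme = substrate * pct / 100
Substituting: Enzyme = 31.6380 * 1.1110 / 100
Result: 0.3515 kg


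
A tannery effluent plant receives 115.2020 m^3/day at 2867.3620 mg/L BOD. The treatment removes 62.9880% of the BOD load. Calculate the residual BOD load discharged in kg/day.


Load_in = volume * conc / 1000 = 115.2020 * 2867.3620 / 1000 = 330.3258 kg/day
Removed = Load_in * eff / 100 = 330.3258 * 62.9880 / 100 = 208.0656 kg/day
Load_out = Load_in - Removed = 330.3258 - 208.0656 = 122.2602 kg/day


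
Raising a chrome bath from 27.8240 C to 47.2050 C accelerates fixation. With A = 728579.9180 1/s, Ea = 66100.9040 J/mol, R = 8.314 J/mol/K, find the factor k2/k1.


T1 = 27.8240 + 273.15 = 300.9740 K; T2 = 47.2050 + 273.15 = 320.3550 K
k1 = A * exp(-Ea/(R*T1)) = 728579.9180 * exp(-66100.9040/(8.314*300.9740)) = 2.4554e-06 1/s
k2 = A * exp(-Ea/(R*T2)) = 728579.9180 * exp(-66100.9040/(8.314*320.3550)) = 1.2139e-05 1/s
k2/k1 = 1.2139e-05 / 2.4554e-06 = 4.9438


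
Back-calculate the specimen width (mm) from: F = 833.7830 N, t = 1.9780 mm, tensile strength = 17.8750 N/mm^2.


Formula: w = F / (TS * t)
Substituting: w = 833.7830 / (17.8750 * 1.9780)
Result: 23.5820 mm


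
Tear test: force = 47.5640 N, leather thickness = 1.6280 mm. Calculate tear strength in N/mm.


Formula: Tear strength = force / thickness
Substituting: Tear strength = 47.5640 / 1.6280
Result: 29.2162 N/mm


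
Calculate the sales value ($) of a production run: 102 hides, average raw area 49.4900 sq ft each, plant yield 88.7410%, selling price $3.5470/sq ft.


Raw_total = N * avg_area = 102 * 49.4900 = 5047.9800 sq ft
Finished = Raw_total * yield / 100 = 5047.9800 * 88.7410 / 100 = 4479.6279 sq ft
Value = Finished * price = 4479.6279 * 3.5470 = 15889.2403 $


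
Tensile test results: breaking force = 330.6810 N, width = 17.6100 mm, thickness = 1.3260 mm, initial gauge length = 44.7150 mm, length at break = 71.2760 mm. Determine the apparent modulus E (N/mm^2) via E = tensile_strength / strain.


TS = F / (w * t) = 330.6810 / (17.6100 * 1.3260) = 14.1614 N/mm^2
strain = (Lf - L0) / L0 = (71.2760 - 44.7150) / 44.7150 = 0.5940
E = TS / strain = 14.1614 / 0.5940 = 23.8405 N/mm^2


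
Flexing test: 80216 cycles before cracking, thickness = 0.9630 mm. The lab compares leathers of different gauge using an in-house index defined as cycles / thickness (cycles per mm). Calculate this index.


Formula: Index = cycles / thickness
Substituting: Index = 80216 / 0.9630
Result: 83298.0270 cycles/mm


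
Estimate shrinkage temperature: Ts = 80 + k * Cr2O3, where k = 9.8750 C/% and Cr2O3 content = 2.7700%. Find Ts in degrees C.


Formula: Ts = 80 + k * Cr2O3
Substituting: Ts = 80 + 9.8750 * 2.7700
Result: 107.3538 C


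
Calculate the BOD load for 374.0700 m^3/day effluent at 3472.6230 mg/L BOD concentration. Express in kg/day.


Formula: BOD_load = volume * conc / 1000
Substituting: BOD_load = 374.0700 * 3472.6230 / 1000
Result: 1299.0041 kg/day


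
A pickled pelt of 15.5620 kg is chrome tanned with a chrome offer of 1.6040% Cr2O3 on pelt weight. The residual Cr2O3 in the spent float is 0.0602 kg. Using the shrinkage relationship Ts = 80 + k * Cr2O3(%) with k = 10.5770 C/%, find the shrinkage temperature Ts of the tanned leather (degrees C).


Offered = pelt * offer_pct / 100 = 15.5620 * 1.6040 / 100 = 0.2496 kg
Uptake = offered - residual = 0.2496 - 0.0602 = 0.1894 kg
Cr2O3% on pelt = uptake / pelt * 100 = 0.1894 / 15.5620 * 100 = 1.2172 %
Ts = 80 + k * Cr2O3% = 80 + 10.5770 * 1.2172 = 92.8739 C


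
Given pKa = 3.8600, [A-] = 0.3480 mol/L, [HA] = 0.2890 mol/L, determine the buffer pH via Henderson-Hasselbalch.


ratio = [A-] / [HA] = 0.3480 / 0.2890 = 1.2042
log10(ratio) = 0.0806814
pH = pKa + log10(ratio) = 3.8600 + 0.0806814 = 3.9407


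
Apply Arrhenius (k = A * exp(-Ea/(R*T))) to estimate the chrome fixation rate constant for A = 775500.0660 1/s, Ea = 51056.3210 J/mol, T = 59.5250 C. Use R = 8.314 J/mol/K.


T_K = T_C + 273.15 = 59.5250 + 273.15 = 332.6750 K
exponent = -Ea / (R * T_K) = -51056.3210 / (8.314 * 332.6750) = -18.4595
k = A * exp(exponent) = 775500.0660 * exp(-18.4595) = 0.00745992 1/s


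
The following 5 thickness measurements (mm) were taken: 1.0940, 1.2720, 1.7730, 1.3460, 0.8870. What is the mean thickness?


Formula: Average = sum / n
Substituting: Average = 6.3720 / 5
Result: 1.2744 mm


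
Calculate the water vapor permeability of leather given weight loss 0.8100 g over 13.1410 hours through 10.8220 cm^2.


Formula: WVP = loss / (area * time)
Substituting: WVP = 0.8100 / (10.8220 * 13.1410)
Result: 0.00569573 g/(cm^2*hr)


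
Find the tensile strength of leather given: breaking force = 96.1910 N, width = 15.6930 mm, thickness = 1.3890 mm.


Formula: TS = force / (width * thickness)
Substituting: TS = 96.1910 / (15.6930 * 1.3890)
Result: 4.4129 N/mm^2


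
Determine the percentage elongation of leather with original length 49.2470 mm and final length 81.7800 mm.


Formula: Elongation = (Lf - L0) / L0 * 100
Substituting: Elongation = (81.7800 - 49.2470) / 49.2470 * 100
Result: 66.0609 %


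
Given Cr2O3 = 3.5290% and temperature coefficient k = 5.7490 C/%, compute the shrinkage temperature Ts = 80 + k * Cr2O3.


Formula: Ts = 80 + k * Cr2O3
Substituting: Ts = 80 + 5.7490 * 3.5290
Result: 100.2882 C


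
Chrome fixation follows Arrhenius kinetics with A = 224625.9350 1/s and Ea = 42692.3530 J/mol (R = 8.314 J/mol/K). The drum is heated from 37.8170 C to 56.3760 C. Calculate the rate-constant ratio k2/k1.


T1 = 37.8170 + 273.15 = 310.9670 K; T2 = 56.3760 + 273.15 = 329.5260 K
k1 = A * exp(-Ea/(R*T1)) = 224625.9350 * exp(-42692.3530/(8.314*310.9670)) = 0.0151342 1/s
k2 = A * exp(-Ea/(R*T2)) = 224625.9350 * exp(-42692.3530/(8.314*329.5260)) = 0.0383583 1/s
k2/k1 = 0.0383583 / 0.0151342 = 2.5346


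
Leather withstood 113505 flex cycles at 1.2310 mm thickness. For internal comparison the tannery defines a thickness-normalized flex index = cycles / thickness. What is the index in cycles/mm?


Formula: Index = cycles / thickness
Substituting: Index = 113505 / 1.2310
Result: 92205.5240 cycles/mm


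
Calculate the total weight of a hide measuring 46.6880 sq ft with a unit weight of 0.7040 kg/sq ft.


Formula: Weight = area * weight_per_sqft
Substituting: Weight = 46.6880 * 0.7040
Result: 32.8684 kg


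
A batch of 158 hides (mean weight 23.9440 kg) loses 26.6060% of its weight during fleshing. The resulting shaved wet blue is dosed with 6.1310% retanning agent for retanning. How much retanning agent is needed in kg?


Total_raw = N * avg_wt = 158 * 23.9440 = 3783.1520 kg
Substrate = Total_raw * (1 - loss/100) = 3783.1520 * (1 - 26.6060/100) = 2776.6066 kg
Retan = Substrate * pct / 100 = 2776.6066 * 6.1310 / 100 = 170.2337 kg


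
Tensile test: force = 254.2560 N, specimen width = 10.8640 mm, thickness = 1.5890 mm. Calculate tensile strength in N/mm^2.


Formula: TS = force / (width * thickness)
Substituting: TS = 254.2560 / (10.8640 * 1.5890)
Result: 14.7285 N/mm^2


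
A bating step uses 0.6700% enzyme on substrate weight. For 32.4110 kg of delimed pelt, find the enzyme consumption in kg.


Formula: Enzyme = substrate * pct / 100
Substituting: Enzyme = 32.4110 * 0.6700 / 100
Result: 0.2172 kg


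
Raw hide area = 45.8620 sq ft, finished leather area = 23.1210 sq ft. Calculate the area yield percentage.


Formula: Yield = finished / raw * 100
Substituting: Yield = 23.1210 / 45.8620 * 100
Result: 50.4143 %


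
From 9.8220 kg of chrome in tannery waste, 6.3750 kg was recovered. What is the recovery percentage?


Formula: Recovery = recovered / input * 100
Substituting: Recovery = 6.3750 / 9.8220 * 100
Result: 64.9053 %


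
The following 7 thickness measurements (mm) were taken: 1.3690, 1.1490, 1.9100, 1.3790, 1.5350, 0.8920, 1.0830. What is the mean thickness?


Formula: Average = sum / n
Substituting: Average = 9.3170 / 7
Result: 1.3310 mm


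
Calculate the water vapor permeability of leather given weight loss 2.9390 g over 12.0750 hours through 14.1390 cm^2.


Formula: WVP = loss / (area * time)
Substituting: WVP = 2.9390 / (14.1390 * 12.0750)
Result: 0.0172145 g/(cm^2*hr)


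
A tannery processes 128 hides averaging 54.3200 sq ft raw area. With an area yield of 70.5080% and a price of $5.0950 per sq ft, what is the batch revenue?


Raw_total = N * avg_area = 128 * 54.3200 = 6952.9600 sq ft
Finished = Raw_total * yield / 100 = 6952.9600 * 70.5080 / 100 = 4902.3930 sq ft
Value = Finished * price = 4902.3930 * 5.0950 = 24977.6925 $


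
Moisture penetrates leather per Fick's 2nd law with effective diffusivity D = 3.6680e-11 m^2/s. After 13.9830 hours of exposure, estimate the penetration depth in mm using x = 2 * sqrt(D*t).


t = 13.9830 hr * 3600 = 50338.8000 s
D * t = 3.6680e-11 * 50338.8000 = 1.8464e-06
x = 2 * sqrt(D*t) = 2 * sqrt(1.8464e-06) = 0.00271767 m = 2.7177 mm


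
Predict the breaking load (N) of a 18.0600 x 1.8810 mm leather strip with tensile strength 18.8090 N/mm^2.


Formula: F = TS * w * t
Substituting: F = 18.8090 * 18.0600 * 1.8810
Result: 638.9579 N


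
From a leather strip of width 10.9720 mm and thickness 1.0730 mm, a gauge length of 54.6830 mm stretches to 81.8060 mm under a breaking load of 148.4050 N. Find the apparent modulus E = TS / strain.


TS = F / (w * t) = 148.4050 / (10.9720 * 1.0730) = 12.6056 N/mm^2
strain = (Lf - L0) / L0 = (81.8060 - 54.6830) / 54.6830 = 0.4960
E = TS / strain = 12.6056 / 0.4960 = 25.4143 N/mm^2


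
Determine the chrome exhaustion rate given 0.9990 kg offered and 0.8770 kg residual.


Formula: Uptake = (offered - residual) / offered * 100
Substituting: Uptake = (0.9990 - 0.8770) / 0.9990 * 100
Result: 12.2122 %


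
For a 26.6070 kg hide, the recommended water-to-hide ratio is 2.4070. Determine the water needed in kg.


Formula: Water = hide_weight * ratio
Substituting: Water = 26.6070 * 2.4070
Result: 64.0430 kg


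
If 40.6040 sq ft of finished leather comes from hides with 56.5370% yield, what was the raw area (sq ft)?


Formula: raw = finished * 100 / yield
Substituting: raw = 40.6040 * 100 / 56.5370
Result: 71.8185 sq ft


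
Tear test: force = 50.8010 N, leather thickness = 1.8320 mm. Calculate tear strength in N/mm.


Formula: Tear strength = force / thickness
Substituting: Tear strength = 50.8010 / 1.8320
Result: 27.7298 N/mm


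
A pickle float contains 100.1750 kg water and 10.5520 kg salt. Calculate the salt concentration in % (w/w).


Formula: Conc = salt / (water + salt) * 100
Substituting: Conc = 10.5520 / (100.1750 + 10.5520) * 100
Result: 9.5297 %


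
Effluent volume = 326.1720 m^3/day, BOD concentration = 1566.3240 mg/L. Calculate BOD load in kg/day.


Formula: BOD_load = volume * conc / 1000
Substituting: BOD_load = 326.1720 * 1566.3240 / 1000
Result: 510.8910 kg/day


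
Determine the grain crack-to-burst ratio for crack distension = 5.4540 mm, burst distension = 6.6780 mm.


Formula: Ratio = crack / burst
Substituting: Ratio = 5.4540 / 6.6780
Result: 0.8167
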